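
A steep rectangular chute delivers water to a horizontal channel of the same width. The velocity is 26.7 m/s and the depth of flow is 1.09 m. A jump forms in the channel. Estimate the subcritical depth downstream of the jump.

Fr₁ = V₁/√(g·y₁) = 26.7/√(9.81×1.09) = 8.17.
Bélanger equation: y₂/y₁ = ½[√(1 + 8Fr₁²) − 1] = ½[√534.4 − 1] = 11.1.
y₂ = 11.1 × 1.09 = 12.1 m.

y₂ = 12.1 m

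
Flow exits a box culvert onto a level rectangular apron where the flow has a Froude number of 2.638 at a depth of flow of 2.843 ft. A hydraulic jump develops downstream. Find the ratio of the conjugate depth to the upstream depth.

Fr₁ = 2.638 (given).
By Bélanger, y₂/y₁ = ½[√(1 + 8Fr₁²) − 1] = ½[√56.672 − 1] = 3.264.

y₂/y₁ = 3.264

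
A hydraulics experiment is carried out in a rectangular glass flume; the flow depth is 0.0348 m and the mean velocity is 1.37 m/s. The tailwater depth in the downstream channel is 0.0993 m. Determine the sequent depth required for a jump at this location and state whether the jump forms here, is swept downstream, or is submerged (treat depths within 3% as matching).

y₂ = 0.0993 m; the jump forms here

Fr₁ = V₁/√(g·y₁) = 1.37/√(9.81×0.0348) = 2.34.
From the momentum equation for a rectangular channel, y₂/y₁ = ½[√(1 + 8Fr₁²) − 1] = ½[√44.98 − 1] = 2.85.
y₂ = 2.85 × 0.0348 = 0.0993 m.
Tailwater y_tw = 0.0993 m: y_tw ≈ y₂, so the jump forms here.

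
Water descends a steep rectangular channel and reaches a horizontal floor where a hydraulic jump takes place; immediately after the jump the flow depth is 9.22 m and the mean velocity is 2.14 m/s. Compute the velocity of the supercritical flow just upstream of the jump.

Fr₂ = V₂/√(g·y₂) = 2.14/√(9.81×9.22) = 0.225.
From the momentum equation (using Fr₂), y₁/y₂ = ½[√(1 + 8Fr₂²) − 1] = ½[√1.405 − 1] = 0.0927.
y₁ = 0.0927 × 9.22 = 0.854 m.
V₁ = q/y₁ = 19.7/0.854 = 23.1 m/s.

V₁ = 23.1 m/s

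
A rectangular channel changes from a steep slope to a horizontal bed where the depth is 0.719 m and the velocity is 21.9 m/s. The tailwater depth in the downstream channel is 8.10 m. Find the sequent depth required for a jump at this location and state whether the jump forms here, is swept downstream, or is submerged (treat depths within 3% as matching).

y₂ = 8.03 m; the jump forms here

Fr₁ = V₁/√(g·y₁) = 21.9/√(9.81×0.719) = 8.25.
Sequent-depth ratio: y₂/y₁ = ½[√(1 + 8Fr₁²) − 1] = ½[√545.0 − 1] = 11.2.
y₂ = 11.2 × 0.719 = 8.03 m.
Tailwater y_tw = 8.10 m: y_tw ≈ y₂, so the jump forms here.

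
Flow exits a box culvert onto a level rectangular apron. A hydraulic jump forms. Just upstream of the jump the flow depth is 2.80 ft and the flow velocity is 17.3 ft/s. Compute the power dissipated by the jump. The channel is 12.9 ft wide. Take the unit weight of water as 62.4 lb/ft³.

Fr₁ = V₁/√(g·y₁) = 17.3/√(32.2×2.80) = 1.82.
Sequent-depth ratio: y₂/y₁ = ½[√(1 + 8Fr₁²) − 1] = ½[√27.56 − 1] = 2.12.
y₂ = 2.12 × 2.80 = 5.95 ft.
Head loss: ΔE = (y₂ − y₁)³/(4y₁y₂) = (5.95 − 2.80)³/(4×2.80×5.95) = 31.2/66.6 = 0.469 ft.
q = V₁·y₁ = 17.3 × 2.80 = 48.4 ft²/s. Q = q·b = 48.4 × 12.9 = 625 cfs. P = γ·Q·ΔE/550 = 62.4 × 625 × 0.469 / 550 = 33.2 hp.

P = 33.2 hp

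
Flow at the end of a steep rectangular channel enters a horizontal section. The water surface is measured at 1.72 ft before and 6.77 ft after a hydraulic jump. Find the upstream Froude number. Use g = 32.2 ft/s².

For a rectangular channel the momentum equation gives q² = ½·g·y₁·y₂·(y₁ + y₂) = ½×32.2×1.72×6.77×8.49 = 1592.
q = √1592 = 39.9 ft²/s.
V₁ = q/y₁ = 23.2 ft/s; Fr₁ = V₁/√(g·y₁) = 3.12.

Fr₁ = 3.12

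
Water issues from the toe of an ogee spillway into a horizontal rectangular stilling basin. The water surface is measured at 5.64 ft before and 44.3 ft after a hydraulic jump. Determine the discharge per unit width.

q = 448 ft²/s

For a rectangular channel the momentum equation gives q² = ½·g·y₁·y₂·(y₁ + y₂) = ½×32.2×5.64×44.3×49.9 = 200890.
q = √200890 = 448 ft²/s.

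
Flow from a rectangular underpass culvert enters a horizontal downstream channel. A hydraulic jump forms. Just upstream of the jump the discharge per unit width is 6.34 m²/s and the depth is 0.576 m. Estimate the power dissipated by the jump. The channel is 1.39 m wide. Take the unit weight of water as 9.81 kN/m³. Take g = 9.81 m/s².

P = 267 kW

V₁ = q/y₁ = 6.34/0.576 = 11.0 m/s. Fr₁ = V₁/√(g·y₁) = 11.0/√(9.81×0.576) = 4.63.
Conjugate-depth relation: y₂/y₁ = ½[√(1 + 8Fr₁²) − 1] = ½[√172.5 − 1] = 6.07.
y₂ = 6.07 × 0.576 = 3.49 m.
V₂ = q/y₂ = 6.34/3.49 = 1.81 m/s. E₁ = y₁ + V₁²/2g = 6.75 m; E₂ = y₂ + V₂²/2g = 3.66 m. ΔE = E₁ − E₂ = 3.09 m.
Q = q·b = 6.34 × 1.39 = 8.81 m³/s. P = γ·Q·ΔE = 9.81 × 8.81 × 3.09 = 267 kW.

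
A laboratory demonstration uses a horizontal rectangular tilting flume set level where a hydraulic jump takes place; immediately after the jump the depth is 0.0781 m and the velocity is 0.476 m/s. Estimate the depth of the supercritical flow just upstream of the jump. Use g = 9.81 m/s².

y₁ = 0.0326 m

Fr₂ = V₂/√(g·y₂) = 0.476/√(9.81×0.0781) = 0.544.
Since the conjugate-depth ratio holds either way, y₁/y₂ = ½[√(1 + 8Fr₂²) − 1] = ½[√3.366 − 1] = 0.417.
y₁ = 0.417 × 0.0781 = 0.0326 m.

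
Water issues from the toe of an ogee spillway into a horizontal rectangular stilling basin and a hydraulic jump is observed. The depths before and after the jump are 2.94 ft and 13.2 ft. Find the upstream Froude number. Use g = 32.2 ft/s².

For a rectangular channel the momentum equation gives q² = ½·g·y₁·y₂·(y₁ + y₂) = ½×32.2×2.94×13.2×16.1 = 10084.
q = √10084 = 100 ft²/s.
V₁ = q/y₁ = 34.2 ft/s; Fr₁ = V₁/√(g·y₁) = 3.51.

Fr₁ = 3.51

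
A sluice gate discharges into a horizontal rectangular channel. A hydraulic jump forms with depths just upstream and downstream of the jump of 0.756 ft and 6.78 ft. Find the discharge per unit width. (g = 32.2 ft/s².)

q = 24.9 ft²/s

For a rectangular channel the momentum equation gives q² = ½·g·y₁·y₂·(y₁ + y₂) = ½×32.2×0.756×6.78×7.54 = 622.
q = √622 = 24.9 ft²/s.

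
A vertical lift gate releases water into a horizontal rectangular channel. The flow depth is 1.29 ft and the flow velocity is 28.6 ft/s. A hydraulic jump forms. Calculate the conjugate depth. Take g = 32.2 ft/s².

y₂ = 7.48 ft

Fr₁ = V₁/√(g·y₁) = 28.6/√(32.2×1.29) = 4.44.
Bélanger equation: y₂/y₁ = ½[√(1 + 8Fr₁²) − 1] = ½[√158.5 − 1] = 5.80.
y₂ = 5.80 × 1.29 = 7.48 ft.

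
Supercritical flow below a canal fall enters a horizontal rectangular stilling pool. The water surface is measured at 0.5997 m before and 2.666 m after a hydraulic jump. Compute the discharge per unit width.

q = 5.061 m²/s

For a rectangular channel the momentum equation gives q² = ½·g·y₁·y₂·(y₁ + y₂) = ½×9.81×0.5997×2.666×3.266 = 25.61.
q = √25.61 = 5.061 m²/s.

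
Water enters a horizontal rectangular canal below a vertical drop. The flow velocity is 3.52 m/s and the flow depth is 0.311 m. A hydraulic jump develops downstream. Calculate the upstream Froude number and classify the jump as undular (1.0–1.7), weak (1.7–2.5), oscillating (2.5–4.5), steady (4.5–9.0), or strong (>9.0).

Fr₁ = 2.02; weak jump

Fr₁ = V₁/√(g·y₁) = 3.52/√(9.81×0.311) = 2.02.
Fr₁ = 2.02 lies in the weak range.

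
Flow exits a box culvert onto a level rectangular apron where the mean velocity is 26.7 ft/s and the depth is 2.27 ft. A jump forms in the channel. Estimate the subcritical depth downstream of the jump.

Fr₁ = V₁/√(g·y₁) = 26.7/√(32.2×2.27) = 3.12.
Conjugate-depth relation: y₂/y₁ = ½[√(1 + 8Fr₁²) − 1] = ½[√79.02 − 1] = 3.94.
y₂ = 3.94 × 2.27 = 8.95 ft.

y₂ = 8.95 ft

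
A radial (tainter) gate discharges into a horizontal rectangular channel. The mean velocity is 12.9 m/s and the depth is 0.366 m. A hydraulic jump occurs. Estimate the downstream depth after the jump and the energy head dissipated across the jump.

y₂ = 3.35 m; ΔE = 5.40 m

Fr₁ = V₁/√(g·y₁) = 12.9/√(9.81×0.366) = 6.81.
Bélanger equation: y₂/y₁ = ½[√(1 + 8Fr₁²) − 1] = ½[√371.8 − 1] = 9.14.
y₂ = 9.14 × 0.366 = 3.35 m.
q = V₁·y₁ = 12.9 × 0.366 = 4.72 m²/s. V₂ = q/y₂ = 4.72/3.35 = 1.41 m/s. E₁ = y₁ + V₁²/2g = 8.85 m; E₂ = y₂ + V₂²/2g = 3.45 m. ΔE = E₁ − E₂ = 5.40 m.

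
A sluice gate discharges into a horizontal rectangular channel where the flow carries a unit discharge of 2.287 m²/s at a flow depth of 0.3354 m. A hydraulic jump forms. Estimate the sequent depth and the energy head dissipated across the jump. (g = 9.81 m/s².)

y₂ = 1.623 m; ΔE = 0.9808 m

V₁ = q/y₁ = 2.287/0.3354 = 6.819 m/s. Fr₁ = V₁/√(g·y₁) = 6.819/√(9.81×0.3354) = 3.759.
Sequent-depth ratio: y₂/y₁ = ½[√(1 + 8Fr₁²) − 1] = ½[√114.05 − 1] = 4.840.
y₂ = 4.840 × 0.3354 = 1.623 m.
V₂ = q/y₂ = 2.287/1.623 = 1.409 m/s. E₁ = y₁ + V₁²/2g = 2.705 m; E₂ = y₂ + V₂²/2g = 1.724 m. ΔE = E₁ − E₂ = 0.9808 m.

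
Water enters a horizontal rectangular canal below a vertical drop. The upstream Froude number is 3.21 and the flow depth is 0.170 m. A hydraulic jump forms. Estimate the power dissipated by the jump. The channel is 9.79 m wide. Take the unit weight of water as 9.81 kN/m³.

Fr₁ = 3.21 (given).
Sequent-depth ratio: y₂/y₁ = ½[√(1 + 8Fr₁²) − 1] = ½[√83.43 − 1] = 4.07.
y₂ = 4.07 × 0.170 = 0.691 m.
Head loss: ΔE = (y₂ − y₁)³/(4y₁y₂) = (0.691 − 0.170)³/(4×0.170×0.691) = 0.142/0.470 = 0.301 m.
V₁ = Fr₁·√(g·y₁) = 3.21×√(9.81×0.170) = 4.15 m/s; q = V₁·y₁ = 0.705 m²/s. Q = q·b = 0.705 × 9.79 = 6.90 m³/s. P = γ·Q·ΔE = 9.81 × 6.90 × 0.301 = 20.4 kW.

P = 20.4 kW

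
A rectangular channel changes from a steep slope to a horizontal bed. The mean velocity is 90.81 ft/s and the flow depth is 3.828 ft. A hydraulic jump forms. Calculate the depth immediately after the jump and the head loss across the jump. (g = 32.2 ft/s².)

Fr₁ = V₁/√(g·y₁) = 90.81/√(32.2×3.828) = 8.179.
Conjugate-depth relation: y₂/y₁ = ½[√(1 + 8Fr₁²) − 1] = ½[√536.22 − 1] = 11.08.
y₂ = 11.08 × 3.828 = 42.41 ft.
q = V₁·y₁ = 90.81 × 3.828 = 347.6 ft²/s. V₂ = q/y₂ = 347.6/42.41 = 8.197 ft/s. E₁ = y₁ + V₁²/2g = 131.9 ft; E₂ = y₂ + V₂²/2g = 43.45 ft. ΔE = E₁ − E₂ = 88.43 ft.

y₂ = 42.41 ft; ΔE = 88.43 ft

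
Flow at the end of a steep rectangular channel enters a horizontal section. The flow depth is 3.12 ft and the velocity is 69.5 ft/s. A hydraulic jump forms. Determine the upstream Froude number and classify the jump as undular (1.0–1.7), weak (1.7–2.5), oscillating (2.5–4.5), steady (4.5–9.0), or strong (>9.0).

Fr₁ = V₁/√(g·y₁) = 69.5/√(32.2×3.12) = 6.93.
Fr₁ = 6.93 lies in the steady range.

Fr₁ = 6.93; steady jump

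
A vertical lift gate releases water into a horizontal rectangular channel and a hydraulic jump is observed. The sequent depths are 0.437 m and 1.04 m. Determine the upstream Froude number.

Fr₁ = 2.01

For a rectangular channel the momentum equation gives q² = ½·g·y₁·y₂·(y₁ + y₂) = ½×9.81×0.437×1.04×1.48 = 3.29.
q = √3.29 = 1.81 m²/s.
V₁ = q/y₁ = 4.15 m/s; Fr₁ = V₁/√(g·y₁) = 2.01.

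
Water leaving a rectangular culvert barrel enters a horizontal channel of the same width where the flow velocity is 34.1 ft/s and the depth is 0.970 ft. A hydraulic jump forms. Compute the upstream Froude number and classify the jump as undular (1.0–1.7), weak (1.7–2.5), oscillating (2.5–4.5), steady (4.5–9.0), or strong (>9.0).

Fr₁ = 6.10; steady jump

Fr₁ = V₁/√(g·y₁) = 34.1/√(32.2×0.970) = 6.10.
Fr₁ = 6.10 lies in the steady range.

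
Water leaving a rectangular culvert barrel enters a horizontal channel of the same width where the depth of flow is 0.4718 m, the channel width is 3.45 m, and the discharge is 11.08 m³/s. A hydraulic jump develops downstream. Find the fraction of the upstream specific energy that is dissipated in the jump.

q = Q/b = 11.08/3.45 = 3.212 m²/s; V₁ = q/y₁ = 6.807 m/s. Fr₁ = V₁/√(g·y₁) = 3.164.
By Bélanger, y₂/y₁ = ½[√(1 + 8Fr₁²) − 1] = ½[√81.092 − 1] = 4.003.
y₂ = 4.003 × 0.4718 = 1.888 m.
E₁ = y₁ + V₁²/2g = 2.834 m. ΔE = (y₂ − y₁)³/(4y₁y₂) = 0.7977 m. ΔE/E₁ = 0.7977/2.834 = 0.282.

ΔE/E₁ = 0.282 (28.2%)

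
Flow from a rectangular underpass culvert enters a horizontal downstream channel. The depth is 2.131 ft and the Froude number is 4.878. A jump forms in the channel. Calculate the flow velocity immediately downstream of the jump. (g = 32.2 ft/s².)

Fr₁ = 4.878 (given).
By Bélanger, y₂/y₁ = ½[√(1 + 8Fr₁²) − 1] = ½[√191.36 − 1] = 6.417.
y₂ = 6.417 × 2.131 = 13.67 ft.
V₁ = Fr₁·√(g·y₁) = 4.878×√(32.2×2.131) = 40.41 ft/s; q = V₁·y₁ = 86.11 ft²/s.
V₂ = q/y₂ = 86.11/13.67 = 6.297 ft/s.

V₂ = 6.297 ft/s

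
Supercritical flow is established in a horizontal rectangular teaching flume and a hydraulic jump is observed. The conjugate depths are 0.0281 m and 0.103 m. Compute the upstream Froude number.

Fr₁ = 2.92

For a rectangular channel the momentum equation gives q² = ½·g·y₁·y₂·(y₁ + y₂) = ½×9.81×0.0281×0.103×0.131 = 0.00186.
q = √0.00186 = 0.0431 m²/s.
V₁ = q/y₁ = 1.54 m/s; Fr₁ = V₁/√(g·y₁) = 2.92.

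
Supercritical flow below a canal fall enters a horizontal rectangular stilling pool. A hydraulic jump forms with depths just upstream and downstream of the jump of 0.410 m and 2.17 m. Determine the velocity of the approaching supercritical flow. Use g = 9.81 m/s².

For a rectangular channel the momentum equation gives q² = ½·g·y₁·y₂·(y₁ + y₂) = ½×9.81×0.410×2.17×2.58 = 11.3.
q = √11.3 = 3.36 m²/s.
V₁ = q/y₁ = 3.36/0.410 = 8.18 m/s.

V₁ = 8.18 m/s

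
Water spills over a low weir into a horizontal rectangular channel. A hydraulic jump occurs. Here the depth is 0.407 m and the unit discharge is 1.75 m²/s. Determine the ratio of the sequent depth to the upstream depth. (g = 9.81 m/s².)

y₂/y₁ = 2.58

V₁ = q/y₁ = 1.75/0.407 = 4.30 m/s. Fr₁ = V₁/√(g·y₁) = 4.30/√(9.81×0.407) = 2.15.
From the momentum equation for a rectangular channel, y₂/y₁ = ½[√(1 + 8Fr₁²) − 1] = ½[√38.04 − 1] = 2.58.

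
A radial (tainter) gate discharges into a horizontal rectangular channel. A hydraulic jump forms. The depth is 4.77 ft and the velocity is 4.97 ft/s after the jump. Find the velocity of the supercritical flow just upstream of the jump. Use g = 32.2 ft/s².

Fr₂ = V₂/√(g·y₂) = 4.97/√(32.2×4.77) = 0.401.
From the momentum equation (using Fr₂), y₁/y₂ = ½[√(1 + 8Fr₂²) − 1] = ½[√2.287 − 1] = 0.256.
y₁ = 0.256 × 4.77 = 1.22 ft.
V₁ = q/y₁ = 23.7/1.22 = 19.4 ft/s.

V₁ = 19.4 ft/s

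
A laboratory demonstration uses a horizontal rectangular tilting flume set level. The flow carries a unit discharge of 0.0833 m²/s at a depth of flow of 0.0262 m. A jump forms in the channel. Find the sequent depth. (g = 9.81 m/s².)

y₂ = 0.220 m

V₁ = q/y₁ = 0.0833/0.0262 = 3.18 m/s. Fr₁ = V₁/√(g·y₁) = 3.18/√(9.81×0.0262) = 6.27.
From the momentum equation for a rectangular channel, y₂/y₁ = ½[√(1 + 8Fr₁²) − 1] = ½[√315.6 − 1] = 8.38.
y₂ = 8.38 × 0.0262 = 0.220 m.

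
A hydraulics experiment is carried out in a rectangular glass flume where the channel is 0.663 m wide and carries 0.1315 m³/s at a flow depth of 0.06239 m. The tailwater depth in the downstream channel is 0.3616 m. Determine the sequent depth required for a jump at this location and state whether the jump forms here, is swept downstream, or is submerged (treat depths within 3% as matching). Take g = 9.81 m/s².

q = Q/b = 0.1315/0.663 = 0.1983 m²/s; V₁ = q/y₁ = 3.179 m/s. Fr₁ = V₁/√(g·y₁) = 4.064.
Bélanger equation: y₂/y₁ = ½[√(1 + 8Fr₁²) − 1] = ½[√133.10 − 1] = 5.268.
y₂ = 5.268 × 0.06239 = 0.3287 m.
Tailwater y_tw = 0.3616 m: y_tw > y₂, so the jump is submerged.

y₂ = 0.3287 m; the jump is submerged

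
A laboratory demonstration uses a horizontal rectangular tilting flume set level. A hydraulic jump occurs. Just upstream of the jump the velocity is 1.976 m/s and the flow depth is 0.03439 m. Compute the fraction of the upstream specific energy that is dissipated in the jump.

Fr₁ = V₁/√(g·y₁) = 1.976/√(9.81×0.03439) = 3.402.
Conjugate-depth relation: y₂/y₁ = ½[√(1 + 8Fr₁²) − 1] = ½[√93.590 − 1] = 4.337.
y₂ = 4.337 × 0.03439 = 0.1492 m.
E₁ = y₁ + V₁²/2g = 0.2334 m. ΔE = (y₂ − y₁)³/(4y₁y₂) = 0.07367 m. ΔE/E₁ = 0.07367/0.2334 = 0.316.

ΔE/E₁ = 0.316 (31.6%)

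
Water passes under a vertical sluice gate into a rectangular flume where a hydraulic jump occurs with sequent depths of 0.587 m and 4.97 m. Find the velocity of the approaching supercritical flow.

V₁ = 15.2 m/s

For a rectangular channel the momentum equation gives q² = ½·g·y₁·y₂·(y₁ + y₂) = ½×9.81×0.587×4.97×5.56 = 79.5.
q = √79.5 = 8.92 m²/s.
V₁ = q/y₁ = 8.92/0.587 = 15.2 m/s.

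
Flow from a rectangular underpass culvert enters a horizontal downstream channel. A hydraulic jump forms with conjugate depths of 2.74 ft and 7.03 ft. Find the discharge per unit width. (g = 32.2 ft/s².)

q = 55.0 ft²/s

For a rectangular channel the momentum equation gives q² = ½·g·y₁·y₂·(y₁ + y₂) = ½×32.2×2.74×7.03×9.77 = 3030.
q = √3030 = 55.0 ft²/s.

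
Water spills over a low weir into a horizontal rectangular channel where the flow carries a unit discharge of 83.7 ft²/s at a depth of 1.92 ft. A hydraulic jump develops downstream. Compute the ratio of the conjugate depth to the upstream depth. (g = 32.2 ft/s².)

y₂/y₁ = 7.36

V₁ = q/y₁ = 83.7/1.92 = 43.6 ft/s. Fr₁ = V₁/√(g·y₁) = 43.6/√(32.2×1.92) = 5.54.
Sequent-depth ratio: y₂/y₁ = ½[√(1 + 8Fr₁²) − 1] = ½[√246.9 − 1] = 7.36.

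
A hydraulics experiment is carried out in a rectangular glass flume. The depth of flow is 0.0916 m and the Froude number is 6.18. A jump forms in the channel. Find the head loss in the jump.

ΔE = 1.06 m

Fr₁ = 6.18 (given).
Bélanger equation: y₂/y₁ = ½[√(1 + 8Fr₁²) − 1] = ½[√306.5 − 1] = 8.25.
y₂ = 8.25 × 0.0916 = 0.756 m.
Head loss: ΔE = (y₂ − y₁)³/(4y₁y₂) = (0.756 − 0.0916)³/(4×0.0916×0.756) = 0.293/0.277 = 1.06 m.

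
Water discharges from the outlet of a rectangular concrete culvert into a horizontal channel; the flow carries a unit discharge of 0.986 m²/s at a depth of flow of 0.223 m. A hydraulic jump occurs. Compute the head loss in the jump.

ΔE = 0.311 m

V₁ = q/y₁ = 0.986/0.223 = 4.42 m/s. Fr₁ = V₁/√(g·y₁) = 4.42/√(9.81×0.223) = 2.99.
By Bélanger, y₂/y₁ = ½[√(1 + 8Fr₁²) − 1] = ½[√72.49 − 1] = 3.76.
y₂ = 3.76 × 0.223 = 0.838 m.
Head loss: ΔE = (y₂ − y₁)³/(4y₁y₂) = (0.838 − 0.223)³/(4×0.223×0.838) = 0.232/0.747 = 0.311 m.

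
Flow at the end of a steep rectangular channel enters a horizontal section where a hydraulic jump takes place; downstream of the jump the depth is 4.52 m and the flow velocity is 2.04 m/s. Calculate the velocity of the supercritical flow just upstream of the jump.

Fr₂ = V₂/√(g·y₂) = 2.04/√(9.81×4.52) = 0.306.
Since the conjugate-depth ratio holds either way, y₁/y₂ = ½[√(1 + 8Fr₂²) − 1] = ½[√1.751 − 1] = 0.162.
y₁ = 0.162 × 4.52 = 0.730 m.
V₁ = q/y₁ = 9.22/0.730 = 12.6 m/s.

V₁ = 12.6 m/s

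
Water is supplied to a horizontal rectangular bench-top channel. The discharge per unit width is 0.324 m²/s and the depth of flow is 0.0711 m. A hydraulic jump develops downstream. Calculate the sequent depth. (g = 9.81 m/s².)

V₁ = q/y₁ = 0.324/0.0711 = 4.56 m/s. Fr₁ = V₁/√(g·y₁) = 4.56/√(9.81×0.0711) = 5.46.
By Bélanger, y₂/y₁ = ½[√(1 + 8Fr₁²) − 1] = ½[√239.2 − 1] = 7.23.
y₂ = 7.23 × 0.0711 = 0.514 m.

y₂ = 0.514 m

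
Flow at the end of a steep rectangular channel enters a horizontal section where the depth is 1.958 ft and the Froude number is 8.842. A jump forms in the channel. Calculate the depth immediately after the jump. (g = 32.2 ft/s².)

Fr₁ = 8.842 (given).
By Bélanger, y₂/y₁ = ½[√(1 + 8Fr₁²) − 1] = ½[√626.45 − 1] = 12.01.
y₂ = 12.01 × 1.958 = 23.52 ft.

y₂ = 23.52 ft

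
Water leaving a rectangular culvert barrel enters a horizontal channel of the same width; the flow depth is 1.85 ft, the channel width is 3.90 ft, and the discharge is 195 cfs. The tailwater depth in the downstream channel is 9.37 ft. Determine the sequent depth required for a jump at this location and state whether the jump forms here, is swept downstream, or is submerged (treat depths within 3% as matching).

q = Q/b = 195/3.90 = 50.0 ft²/s; V₁ = q/y₁ = 27.0 ft/s. Fr₁ = V₁/√(g·y₁) = 3.50.
From the momentum equation for a rectangular channel, y₂/y₁ = ½[√(1 + 8Fr₁²) − 1] = ½[√99.10 − 1] = 4.48.
y₂ = 4.48 × 1.85 = 8.28 ft.
Tailwater y_tw = 9.37 ft: y_tw > y₂, so the jump is submerged.

y₂ = 8.28 ft; the jump is submerged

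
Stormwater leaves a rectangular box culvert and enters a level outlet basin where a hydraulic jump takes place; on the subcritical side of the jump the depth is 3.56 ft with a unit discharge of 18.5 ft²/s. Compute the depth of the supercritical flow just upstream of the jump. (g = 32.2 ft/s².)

V₂ = q/y₂ = 18.5/3.56 = 5.20 ft/s; Fr₂ = V₂/√(g·y₂) = 0.485.
The Bélanger relation is symmetric: y₁/y₂ = ½[√(1 + 8Fr₂²) − 1] = ½[√2.885 − 1] = 0.349.
y₁ = 0.349 × 3.56 = 1.24 ft.

y₁ = 1.24 ft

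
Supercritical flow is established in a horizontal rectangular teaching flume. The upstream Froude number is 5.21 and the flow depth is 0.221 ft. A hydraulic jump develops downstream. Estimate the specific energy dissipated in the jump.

ΔE = 1.64 ft

Fr₁ = 5.21 (given).
Conjugate-depth relation: y₂/y₁ = ½[√(1 + 8Fr₁²) − 1] = ½[√218.2 − 1] = 6.88.
y₂ = 6.88 × 0.221 = 1.52 ft.
Head loss: ΔE = (y₂ − y₁)³/(4y₁y₂) = (1.52 − 0.221)³/(4×0.221×1.52) = 2.20/1.35 = 1.64 ft.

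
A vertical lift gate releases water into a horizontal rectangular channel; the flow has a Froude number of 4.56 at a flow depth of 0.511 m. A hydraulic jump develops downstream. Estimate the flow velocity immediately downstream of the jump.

V₂ = 1.71 m/s

Fr₁ = 4.56 (given).
Bélanger equation: y₂/y₁ = ½[√(1 + 8Fr₁²) − 1] = ½[√167.3 − 1] = 5.97.
y₂ = 5.97 × 0.511 = 3.05 m.
V₁ = Fr₁·√(g·y₁) = 4.56×√(9.81×0.511) = 10.2 m/s; q = V₁·y₁ = 5.22 m²/s.
V₂ = q/y₂ = 5.22/3.05 = 1.71 m/s.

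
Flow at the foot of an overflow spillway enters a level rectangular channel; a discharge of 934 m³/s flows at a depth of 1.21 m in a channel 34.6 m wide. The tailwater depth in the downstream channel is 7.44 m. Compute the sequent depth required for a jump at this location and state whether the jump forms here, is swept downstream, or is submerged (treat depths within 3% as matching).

y₂ = 10.5 m; the jump is swept downstream

q = Q/b = 934/34.6 = 27.0 m²/s; V₁ = q/y₁ = 22.3 m/s. Fr₁ = V₁/√(g·y₁) = 6.48.
Conjugate-depth relation: y₂/y₁ = ½[√(1 + 8Fr₁²) − 1] = ½[√336.4 − 1] = 8.67.
y₂ = 8.67 × 1.21 = 10.5 m.
Tailwater y_tw = 7.44 m: y_tw < y₂, so the jump is swept downstream.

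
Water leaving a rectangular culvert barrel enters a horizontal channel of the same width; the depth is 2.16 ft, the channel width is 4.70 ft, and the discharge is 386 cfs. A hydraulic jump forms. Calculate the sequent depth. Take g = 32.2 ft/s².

y₂ = 12.9 ft

q = Q/b = 386/4.70 = 82.1 ft²/s; V₁ = q/y₁ = 38.0 ft/s. Fr₁ = V₁/√(g·y₁) = 4.56.
Bélanger equation: y₂/y₁ = ½[√(1 + 8Fr₁²) − 1] = ½[√167.3 − 1] = 5.97.
y₂ = 5.97 × 2.16 = 12.9 ft.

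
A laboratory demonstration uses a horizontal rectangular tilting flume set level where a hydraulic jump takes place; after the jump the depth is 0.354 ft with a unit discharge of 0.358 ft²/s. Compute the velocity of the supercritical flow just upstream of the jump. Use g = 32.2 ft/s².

V₂ = q/y₂ = 0.358/0.354 = 1.01 ft/s; Fr₂ = V₂/√(g·y₂) = 0.300.
Applying the sequent-depth relation in reverse, y₁/y₂ = ½[√(1 + 8Fr₂²) − 1] = ½[√1.718 − 1] = 0.155.
y₁ = 0.155 × 0.354 = 0.0550 ft.
V₁ = q/y₁ = 0.358/0.0550 = 6.51 ft/s.

V₁ = 6.51 ft/s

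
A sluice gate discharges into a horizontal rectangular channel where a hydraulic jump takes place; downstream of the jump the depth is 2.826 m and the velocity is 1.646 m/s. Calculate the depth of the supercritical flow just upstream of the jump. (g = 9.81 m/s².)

y₁ = 0.4731 m

Fr₂ = V₂/√(g·y₂) = 1.646/√(9.81×2.826) = 0.3126.
From the momentum equation (using Fr₂), y₁/y₂ = ½[√(1 + 8Fr₂²) − 1] = ½[√1.7818 − 1] = 0.1674.
y₁ = 0.1674 × 2.826 = 0.4731 m.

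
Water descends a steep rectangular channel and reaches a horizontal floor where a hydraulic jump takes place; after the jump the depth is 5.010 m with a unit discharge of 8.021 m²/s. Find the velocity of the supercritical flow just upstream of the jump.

V₂ = q/y₂ = 8.021/5.010 = 1.601 m/s; Fr₂ = V₂/√(g·y₂) = 0.2284.
From the momentum equation (using Fr₂), y₁/y₂ = ½[√(1 + 8Fr₂²) − 1] = ½[√1.4172 − 1] = 0.09524.
y₁ = 0.09524 × 5.010 = 0.4771 m.
V₁ = q/y₁ = 8.021/0.4771 = 16.81 m/s.

V₁ = 16.81 m/s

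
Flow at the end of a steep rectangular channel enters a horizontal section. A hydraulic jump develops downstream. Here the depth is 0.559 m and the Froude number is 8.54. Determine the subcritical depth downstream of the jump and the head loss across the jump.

Fr₁ = 8.54 (given).
Sequent-depth ratio: y₂/y₁ = ½[√(1 + 8Fr₁²) − 1] = ½[√584.5 − 1] = 11.6.
y₂ = 11.6 × 0.559 = 6.48 m.
Head loss: ΔE = (y₂ − y₁)³/(4y₁y₂) = (6.48 − 0.559)³/(4×0.559×6.48) = 207/14.5 = 14.3 m.

y₂ = 6.48 m; ΔE = 14.3 m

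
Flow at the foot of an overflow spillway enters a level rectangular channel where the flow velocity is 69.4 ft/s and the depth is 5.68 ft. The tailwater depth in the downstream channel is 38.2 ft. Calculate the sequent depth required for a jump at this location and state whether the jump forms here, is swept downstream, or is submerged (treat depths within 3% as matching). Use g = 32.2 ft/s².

y₂ = 38.5 ft; the jump forms here

Fr₁ = V₁/√(g·y₁) = 69.4/√(32.2×5.68) = 5.13.
Conjugate-depth relation: y₂/y₁ = ½[√(1 + 8Fr₁²) − 1] = ½[√211.7 − 1] = 6.77.
y₂ = 6.77 × 5.68 = 38.5 ft.
Tailwater y_tw = 38.2 ft: y_tw ≈ y₂, so the jump forms here.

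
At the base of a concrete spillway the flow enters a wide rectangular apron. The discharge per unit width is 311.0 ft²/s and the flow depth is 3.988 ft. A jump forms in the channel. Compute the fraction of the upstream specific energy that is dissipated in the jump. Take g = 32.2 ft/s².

ΔE/E₁ = 0.614 (61.4%)

V₁ = q/y₁ = 311.0/3.988 = 77.98 ft/s. Fr₁ = V₁/√(g·y₁) = 77.98/√(32.2×3.988) = 6.882.
From the momentum equation for a rectangular channel, y₂/y₁ = ½[√(1 + 8Fr₁²) − 1] = ½[√379.87 − 1] = 9.245.
y₂ = 9.245 × 3.988 = 36.87 ft.
E₁ = y₁ + V₁²/2g = 98.42 ft. ΔE = (y₂ − y₁)³/(4y₁y₂) = 60.45 ft. ΔE/E₁ = 60.45/98.42 = 0.614.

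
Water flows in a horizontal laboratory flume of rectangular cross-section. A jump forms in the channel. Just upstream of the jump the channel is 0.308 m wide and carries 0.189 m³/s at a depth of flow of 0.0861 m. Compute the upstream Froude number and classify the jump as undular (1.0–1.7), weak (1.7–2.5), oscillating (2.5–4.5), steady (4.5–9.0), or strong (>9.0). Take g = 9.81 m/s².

q = Q/b = 0.189/0.308 = 0.614 m²/s; V₁ = q/y₁ = 7.13 m/s. Fr₁ = V₁/√(g·y₁) = 7.75.
Fr₁ = 7.75 lies in the steady range.

Fr₁ = 7.75; steady jump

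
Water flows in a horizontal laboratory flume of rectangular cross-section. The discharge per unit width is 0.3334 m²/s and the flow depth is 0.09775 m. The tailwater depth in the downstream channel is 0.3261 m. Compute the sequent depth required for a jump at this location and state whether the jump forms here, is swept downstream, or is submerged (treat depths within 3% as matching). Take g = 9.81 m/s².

V₁ = q/y₁ = 0.3334/0.09775 = 3.411 m/s. Fr₁ = V₁/√(g·y₁) = 3.411/√(9.81×0.09775) = 3.483.
Bélanger equation: y₂/y₁ = ½[√(1 + 8Fr₁²) − 1] = ½[√98.051 − 1] = 4.451.
y₂ = 4.451 × 0.09775 = 0.4351 m.
Tailwater y_tw = 0.3261 m: y_tw < y₂, so the jump is swept downstream.

y₂ = 0.4351 m; the jump is swept downstream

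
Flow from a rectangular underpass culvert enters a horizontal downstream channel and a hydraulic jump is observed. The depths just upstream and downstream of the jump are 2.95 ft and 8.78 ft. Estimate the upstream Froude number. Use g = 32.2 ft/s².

For a rectangular channel the momentum equation gives q² = ½·g·y₁·y₂·(y₁ + y₂) = ½×32.2×2.95×8.78×11.7 = 4891.
q = √4891 = 69.9 ft²/s.
V₁ = q/y₁ = 23.7 ft/s; Fr₁ = V₁/√(g·y₁) = 2.43.

Fr₁ = 2.43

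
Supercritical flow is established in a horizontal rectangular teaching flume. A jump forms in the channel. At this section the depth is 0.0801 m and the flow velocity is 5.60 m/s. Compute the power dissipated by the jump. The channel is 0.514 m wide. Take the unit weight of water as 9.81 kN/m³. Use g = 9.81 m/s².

Fr₁ = V₁/√(g·y₁) = 5.60/√(9.81×0.0801) = 6.32.
Conjugate-depth relation: y₂/y₁ = ½[√(1 + 8Fr₁²) − 1] = ½[√320.3 − 1] = 8.45.
y₂ = 8.45 × 0.0801 = 0.677 m.
q = V₁·y₁ = 5.60 × 0.0801 = 0.449 m²/s. V₂ = q/y₂ = 0.449/0.677 = 0.663 m/s. E₁ = y₁ + V₁²/2g = 1.68 m; E₂ = y₂ + V₂²/2g = 0.699 m. ΔE = E₁ − E₂ = 0.979 m.
Q = q·b = 0.449 × 0.514 = 0.231 m³/s. P = γ·Q·ΔE = 9.81 × 0.231 × 0.979 = 2.22 kW.

P = 2.22 kW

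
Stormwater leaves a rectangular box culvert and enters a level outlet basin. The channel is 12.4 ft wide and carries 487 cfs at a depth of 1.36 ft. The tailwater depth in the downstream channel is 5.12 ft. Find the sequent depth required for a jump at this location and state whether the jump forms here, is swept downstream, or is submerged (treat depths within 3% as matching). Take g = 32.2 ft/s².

y₂ = 7.74 ft; the jump is swept downstream

q = Q/b = 487/12.4 = 39.3 ft²/s; V₁ = q/y₁ = 28.9 ft/s. Fr₁ = V₁/√(g·y₁) = 4.36.
Bélanger equation: y₂/y₁ = ½[√(1 + 8Fr₁²) − 1] = ½[√153.3 − 1] = 5.69.
y₂ = 5.69 × 1.36 = 7.74 ft.
Tailwater y_tw = 5.12 ft: y_tw < y₂, so the jump is swept downstream.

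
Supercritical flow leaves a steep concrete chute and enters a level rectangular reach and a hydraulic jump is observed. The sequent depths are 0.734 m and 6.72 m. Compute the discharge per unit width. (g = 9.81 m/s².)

q = 13.4 m²/s

For a rectangular channel the momentum equation gives q² = ½·g·y₁·y₂·(y₁ + y₂) = ½×9.81×0.734×6.72×7.45 = 180.
q = √180 = 13.4 m²/s.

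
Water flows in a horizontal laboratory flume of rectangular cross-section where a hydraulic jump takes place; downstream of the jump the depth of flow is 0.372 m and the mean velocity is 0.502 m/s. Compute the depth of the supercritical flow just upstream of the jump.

Fr₂ = V₂/√(g·y₂) = 0.502/√(9.81×0.372) = 0.263.
The Bélanger relation is symmetric: y₁/y₂ = ½[√(1 + 8Fr₂²) − 1] = ½[√1.552 − 1] = 0.123.
y₁ = 0.123 × 0.372 = 0.0458 m.

y₁ = 0.0458 m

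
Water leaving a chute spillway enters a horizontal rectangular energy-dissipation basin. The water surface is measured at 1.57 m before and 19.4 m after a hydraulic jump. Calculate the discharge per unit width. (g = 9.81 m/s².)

q = 56.0 m²/s

For a rectangular channel the momentum equation gives q² = ½·g·y₁·y₂·(y₁ + y₂) = ½×9.81×1.57×19.4×21.0 = 3133.
q = √3133 = 56.0 m²/s.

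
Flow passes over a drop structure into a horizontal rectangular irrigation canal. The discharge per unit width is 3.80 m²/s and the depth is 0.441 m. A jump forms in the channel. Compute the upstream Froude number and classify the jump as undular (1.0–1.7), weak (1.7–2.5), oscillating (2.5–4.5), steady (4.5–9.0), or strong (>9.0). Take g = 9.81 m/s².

V₁ = q/y₁ = 3.80/0.441 = 8.62 m/s. Fr₁ = V₁/√(g·y₁) = 8.62/√(9.81×0.441) = 4.14.
Fr₁ = 4.14 lies in the oscillating range.

Fr₁ = 4.14; oscillating jump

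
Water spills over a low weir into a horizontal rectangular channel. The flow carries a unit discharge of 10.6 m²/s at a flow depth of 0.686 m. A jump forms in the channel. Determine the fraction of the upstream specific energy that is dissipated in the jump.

ΔE/E₁ = 0.561 (56.1%)

V₁ = q/y₁ = 10.6/0.686 = 15.5 m/s. Fr₁ = V₁/√(g·y₁) = 15.5/√(9.81×0.686) = 5.96.
From the momentum equation for a rectangular channel, y₂/y₁ = ½[√(1 + 8Fr₁²) − 1] = ½[√284.8 − 1] = 7.94.
y₂ = 7.94 × 0.686 = 5.45 m.
E₁ = y₁ + V₁²/2g = 12.9 m. ΔE = (y₂ − y₁)³/(4y₁y₂) = 7.22 m. ΔE/E₁ = 7.22/12.9 = 0.561.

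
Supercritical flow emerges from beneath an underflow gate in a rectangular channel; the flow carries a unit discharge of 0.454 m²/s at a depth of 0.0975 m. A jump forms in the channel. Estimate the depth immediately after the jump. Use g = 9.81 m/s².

V₁ = q/y₁ = 0.454/0.0975 = 4.66 m/s. Fr₁ = V₁/√(g·y₁) = 4.66/√(9.81×0.0975) = 4.76.
Sequent-depth ratio: y₂/y₁ = ½[√(1 + 8Fr₁²) − 1] = ½[√182.4 − 1] = 6.25.
y₂ = 6.25 × 0.0975 = 0.610 m.

y₂ = 0.610 m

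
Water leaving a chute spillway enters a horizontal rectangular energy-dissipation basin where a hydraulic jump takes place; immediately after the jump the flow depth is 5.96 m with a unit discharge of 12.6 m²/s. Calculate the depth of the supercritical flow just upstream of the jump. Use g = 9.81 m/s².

y₁ = 0.803 m

V₂ = q/y₂ = 12.6/5.96 = 2.11 m/s; Fr₂ = V₂/√(g·y₂) = 0.276.
Since the conjugate-depth ratio holds either way, y₁/y₂ = ½[√(1 + 8Fr₂²) − 1] = ½[√1.612 − 1] = 0.135.
y₁ = 0.135 × 5.96 = 0.803 m.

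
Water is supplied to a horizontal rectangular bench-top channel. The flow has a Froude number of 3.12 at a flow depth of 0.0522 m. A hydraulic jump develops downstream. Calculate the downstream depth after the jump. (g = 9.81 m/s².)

Fr₁ = 3.12 (given).
Bélanger equation: y₂/y₁ = ½[√(1 + 8Fr₁²) − 1] = ½[√78.88 − 1] = 3.94.
y₂ = 3.94 × 0.0522 = 0.206 m.

y₂ = 0.206 m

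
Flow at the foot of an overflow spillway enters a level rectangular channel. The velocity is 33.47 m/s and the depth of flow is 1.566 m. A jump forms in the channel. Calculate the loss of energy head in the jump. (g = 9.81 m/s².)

ΔE = 40.09 m

Fr₁ = V₁/√(g·y₁) = 33.47/√(9.81×1.566) = 8.539.
Conjugate-depth relation: y₂/y₁ = ½[√(1 + 8Fr₁²) − 1] = ½[√584.37 − 1] = 11.59.
y₂ = 11.59 × 1.566 = 18.14 m.
q = V₁·y₁ = 33.47 × 1.566 = 52.41 m²/s. V₂ = q/y₂ = 52.41/18.14 = 2.889 m/s. E₁ = y₁ + V₁²/2g = 58.66 m; E₂ = y₂ + V₂²/2g = 18.57 m. ΔE = E₁ − E₂ = 40.09 m.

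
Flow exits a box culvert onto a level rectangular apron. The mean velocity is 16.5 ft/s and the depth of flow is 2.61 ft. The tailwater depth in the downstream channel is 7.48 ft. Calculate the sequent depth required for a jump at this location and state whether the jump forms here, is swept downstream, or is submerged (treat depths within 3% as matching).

y₂ = 5.47 ft; the jump is submerged

Fr₁ = V₁/√(g·y₁) = 16.5/√(32.2×2.61) = 1.80.
Sequent-depth ratio: y₂/y₁ = ½[√(1 + 8Fr₁²) − 1] = ½[√26.92 − 1] = 2.09.
y₂ = 2.09 × 2.61 = 5.47 ft.
Tailwater y_tw = 7.48 ft: y_tw > y₂, so the jump is submerged.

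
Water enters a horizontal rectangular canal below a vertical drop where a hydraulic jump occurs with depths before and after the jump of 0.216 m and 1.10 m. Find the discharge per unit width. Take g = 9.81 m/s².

q = 1.24 m²/s

For a rectangular channel the momentum equation gives q² = ½·g·y₁·y₂·(y₁ + y₂) = ½×9.81×0.216×1.10×1.32 = 1.53.
q = √1.53 = 1.24 m²/s.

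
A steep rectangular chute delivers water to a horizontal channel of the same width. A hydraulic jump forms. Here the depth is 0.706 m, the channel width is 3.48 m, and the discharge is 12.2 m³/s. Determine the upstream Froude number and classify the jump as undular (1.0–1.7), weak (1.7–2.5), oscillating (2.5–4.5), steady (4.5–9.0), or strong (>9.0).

q = Q/b = 12.2/3.48 = 3.51 m²/s; V₁ = q/y₁ = 4.97 m/s. Fr₁ = V₁/√(g·y₁) = 1.89.
Fr₁ = 1.89 lies in the weak range.

Fr₁ = 1.89; weak jump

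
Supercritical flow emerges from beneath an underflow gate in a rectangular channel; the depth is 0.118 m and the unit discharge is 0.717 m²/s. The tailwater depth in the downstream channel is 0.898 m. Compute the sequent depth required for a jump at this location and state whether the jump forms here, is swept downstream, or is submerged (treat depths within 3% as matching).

V₁ = q/y₁ = 0.717/0.118 = 6.08 m/s. Fr₁ = V₁/√(g·y₁) = 6.08/√(9.81×0.118) = 5.65.
From the momentum equation for a rectangular channel, y₂/y₁ = ½[√(1 + 8Fr₁²) − 1] = ½[√256.2 − 1] = 7.50.
y₂ = 7.50 × 0.118 = 0.885 m.
Tailwater y_tw = 0.898 m: y_tw ≈ y₂, so the jump forms here.

y₂ = 0.885 m; the jump forms here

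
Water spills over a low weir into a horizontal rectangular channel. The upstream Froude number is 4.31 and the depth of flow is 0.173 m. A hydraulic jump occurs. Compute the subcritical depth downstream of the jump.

y₂ = 0.972 m

Fr₁ = 4.31 (given).
Bélanger equation: y₂/y₁ = ½[√(1 + 8Fr₁²) − 1] = ½[√149.6 − 1] = 5.62.
y₂ = 5.62 × 0.173 = 0.972 m.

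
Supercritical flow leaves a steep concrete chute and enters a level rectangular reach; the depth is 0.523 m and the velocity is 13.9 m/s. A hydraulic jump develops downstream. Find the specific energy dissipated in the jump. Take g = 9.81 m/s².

ΔE = 5.94 m

Fr₁ = V₁/√(g·y₁) = 13.9/√(9.81×0.523) = 6.14.
From the momentum equation for a rectangular channel, y₂/y₁ = ½[√(1 + 8Fr₁²) − 1] = ½[√302.3 − 1] = 8.19.
y₂ = 8.19 × 0.523 = 4.28 m.
q = V₁·y₁ = 13.9 × 0.523 = 7.27 m²/s. V₂ = q/y₂ = 7.27/4.28 = 1.70 m/s. E₁ = y₁ + V₁²/2g = 10.4 m; E₂ = y₂ + V₂²/2g = 4.43 m. ΔE = E₁ − E₂ = 5.94 m.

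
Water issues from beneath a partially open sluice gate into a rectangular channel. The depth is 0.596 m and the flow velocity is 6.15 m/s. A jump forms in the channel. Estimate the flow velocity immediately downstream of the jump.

V₂ = 1.96 m/s

Fr₁ = V₁/√(g·y₁) = 6.15/√(9.81×0.596) = 2.54.
Bélanger equation: y₂/y₁ = ½[√(1 + 8Fr₁²) − 1] = ½[√52.75 − 1] = 3.13.
y₂ = 3.13 × 0.596 = 1.87 m.
q = V₁·y₁ = 6.15 × 0.596 = 3.67 m²/s.
V₂ = q/y₂ = 3.67/1.87 = 1.96 m/s.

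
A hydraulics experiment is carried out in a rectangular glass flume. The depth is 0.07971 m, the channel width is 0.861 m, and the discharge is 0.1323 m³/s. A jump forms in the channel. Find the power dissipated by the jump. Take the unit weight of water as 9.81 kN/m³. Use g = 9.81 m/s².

q = Q/b = 0.1323/0.861 = 0.1537 m²/s; V₁ = q/y₁ = 1.928 m/s. Fr₁ = V₁/√(g·y₁) = 2.180.
By Bélanger, y₂/y₁ = ½[√(1 + 8Fr₁²) − 1] = ½[√39.019 − 1] = 2.623.
y₂ = 2.623 × 0.07971 = 0.2091 m.
Head loss: ΔE = (y₂ − y₁)³/(4y₁y₂) = (0.2091 − 0.07971)³/(4×0.07971×0.2091) = 0.002166/0.06667 = 0.03249 m.
P = γ·Q·ΔE = 9.81 × 0.1323 × 0.03249 = 0.04217 kW.

P = 0.04217 kW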